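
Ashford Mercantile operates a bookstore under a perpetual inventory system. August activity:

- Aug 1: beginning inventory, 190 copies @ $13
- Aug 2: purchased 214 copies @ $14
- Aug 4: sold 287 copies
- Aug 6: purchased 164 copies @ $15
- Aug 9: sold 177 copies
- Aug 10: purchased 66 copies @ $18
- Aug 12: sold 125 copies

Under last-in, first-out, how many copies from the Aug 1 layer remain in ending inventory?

Aug 4, 287 sold [LIFO — newest first]: 214 @ $14 + 73 @ $13 = $3,945
Aug 9, 177 sold [LIFO — newest first]: 164 @ $15 + 13 @ $13 = $2,629
Aug 12, 125 sold [LIFO — newest first]: 66 @ $18 + 59 @ $13 = $1,955
Total COGS = $3,945 + $2,629 + $1,955 = $8,529
Ending inventory: 45 @ $13 = $585
Check: goods available $9,114 = COGS $8,529 + ending $585

45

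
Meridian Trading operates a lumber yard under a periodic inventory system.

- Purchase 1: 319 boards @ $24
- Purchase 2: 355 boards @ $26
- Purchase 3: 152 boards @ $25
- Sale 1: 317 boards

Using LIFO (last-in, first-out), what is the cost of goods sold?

Sale 1 (317) [LIFO — newest first]: 152 @ $25 + 165 @ $26 = $8,090
Ending inventory: 319 @ $24 + 190 @ $26 = $12,596
Check: goods available $20,686 = COGS $8,090 + ending $12,596

COGS = $8,090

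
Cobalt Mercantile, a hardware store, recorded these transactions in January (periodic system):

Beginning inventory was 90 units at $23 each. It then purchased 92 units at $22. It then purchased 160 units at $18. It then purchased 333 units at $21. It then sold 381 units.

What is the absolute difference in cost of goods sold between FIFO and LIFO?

FIFO COGS: 90 @ $23 + 92 @ $22 + 160 @ $18 + 39 @ $21 = $7,793
LIFO COGS: 333 @ $21 + 48 @ $18 = $7,857
Difference = |$7,793 − $7,857| = $64

$64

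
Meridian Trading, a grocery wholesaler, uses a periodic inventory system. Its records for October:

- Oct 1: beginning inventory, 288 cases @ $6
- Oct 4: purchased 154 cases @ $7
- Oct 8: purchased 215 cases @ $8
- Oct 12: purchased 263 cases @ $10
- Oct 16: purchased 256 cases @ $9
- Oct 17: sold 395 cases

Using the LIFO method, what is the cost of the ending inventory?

Ending inventory = $5,766

Oct 17, 395 sold [LIFO — newest first]: 256 @ $9 + 139 @ $10 = $3,694
Ending inventory: 288 @ $6 + 154 @ $7 + 215 @ $8 + 124 @ $10 = $5,766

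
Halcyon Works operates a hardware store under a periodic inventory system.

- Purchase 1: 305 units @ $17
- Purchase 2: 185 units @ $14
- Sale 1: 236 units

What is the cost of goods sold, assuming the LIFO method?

COGS = $3,457

Sale 1 (236) [LIFO — newest first]: 185 @ $14 + 51 @ $17 = $3,457
Ending inventory: 254 @ $17 = $4,318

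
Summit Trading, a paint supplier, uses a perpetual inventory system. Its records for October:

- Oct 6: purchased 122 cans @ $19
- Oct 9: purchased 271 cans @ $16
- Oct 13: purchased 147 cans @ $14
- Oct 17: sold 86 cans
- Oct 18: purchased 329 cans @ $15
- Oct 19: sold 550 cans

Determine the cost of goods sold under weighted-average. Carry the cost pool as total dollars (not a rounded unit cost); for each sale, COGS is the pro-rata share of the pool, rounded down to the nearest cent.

COGS = $9,998.88

After Oct 6: 122 on hand, pool $2,318.00 (≈ $19.0000 each)
After Oct 9: 393 on hand, pool $6,654.00 (≈ $16.9313 each)
After Oct 13: 540 on hand, pool $8,712.00 (≈ $16.1333 each)
Oct 17, sell 86: 86/540 × $8,712.00 → $1,387.46
After Oct 18: 783 on hand, pool $12,259.54 (≈ $15.6571 each)
Oct 19, sell 550: 550/783 × $12,259.54 → $8,611.42
Total COGS = $1,387.46 + $8,611.42 = $9,998.88
Ending inventory (cost pool remaining) = $3,648.12
Check: goods available $13,647.00 = COGS $9,998.88 + ending $3,648.12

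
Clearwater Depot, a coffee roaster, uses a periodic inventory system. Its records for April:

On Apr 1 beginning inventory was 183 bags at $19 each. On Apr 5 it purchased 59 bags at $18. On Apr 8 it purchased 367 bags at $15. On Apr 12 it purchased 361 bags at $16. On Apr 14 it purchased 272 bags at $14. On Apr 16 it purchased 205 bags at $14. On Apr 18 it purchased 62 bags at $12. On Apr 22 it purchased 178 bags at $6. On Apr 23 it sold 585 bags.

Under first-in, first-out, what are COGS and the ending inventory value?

Apr 23, 585 sold [FIFO — oldest first]: 183 @ $19 + 59 @ $18 + 343 @ $15 = $9,684
Ending inventory: 24 @ $15 + 361 @ $16 + 272 @ $14 + 205 @ $14 + 62 @ $12 + 178 @ $6 = $14,626

COGS = $9,684; ending inventory = $14,626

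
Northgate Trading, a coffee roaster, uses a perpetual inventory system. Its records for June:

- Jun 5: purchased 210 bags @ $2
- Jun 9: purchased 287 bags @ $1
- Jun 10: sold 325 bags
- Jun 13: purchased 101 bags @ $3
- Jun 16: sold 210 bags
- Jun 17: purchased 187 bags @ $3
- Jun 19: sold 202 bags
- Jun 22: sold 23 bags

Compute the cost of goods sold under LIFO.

Jun 10, 325 sold [LIFO — newest first]: 287 @ $1 + 38 @ $2 = $363
Jun 16, 210 sold [LIFO — newest first]: 101 @ $3 + 109 @ $2 = $521
Jun 19, 202 sold [LIFO — newest first]: 187 @ $3 + 15 @ $2 = $591
Jun 22, 23 sold [LIFO — newest first]: 23 @ $2 = $46
Total COGS = $363 + $521 + $591 + $46 = $1,521
Ending inventory: 25 @ $2 = $50

COGS = $1,521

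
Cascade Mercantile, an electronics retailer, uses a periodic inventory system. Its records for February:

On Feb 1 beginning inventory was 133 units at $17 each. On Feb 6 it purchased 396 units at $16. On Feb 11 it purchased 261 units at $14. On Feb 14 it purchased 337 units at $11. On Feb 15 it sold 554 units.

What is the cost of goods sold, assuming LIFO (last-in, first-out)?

Feb 15, 554 sold [LIFO — newest first]: 337 @ $11 + 217 @ $14 = $6,745
Ending inventory: 133 @ $17 + 396 @ $16 + 44 @ $14 = $9,213
Check: goods available $15,958 = COGS $6,745 + ending $9,213

COGS = $6,745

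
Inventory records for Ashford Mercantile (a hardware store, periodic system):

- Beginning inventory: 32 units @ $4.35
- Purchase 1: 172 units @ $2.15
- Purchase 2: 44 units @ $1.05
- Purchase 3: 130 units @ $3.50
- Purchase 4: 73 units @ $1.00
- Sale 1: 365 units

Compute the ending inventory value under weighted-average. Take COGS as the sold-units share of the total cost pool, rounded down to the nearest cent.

Ending inventory = $206.56

Sale 1, sell 365: 365/451 × $1,083.20 → $876.64
Ending inventory (cost pool remaining) = $206.56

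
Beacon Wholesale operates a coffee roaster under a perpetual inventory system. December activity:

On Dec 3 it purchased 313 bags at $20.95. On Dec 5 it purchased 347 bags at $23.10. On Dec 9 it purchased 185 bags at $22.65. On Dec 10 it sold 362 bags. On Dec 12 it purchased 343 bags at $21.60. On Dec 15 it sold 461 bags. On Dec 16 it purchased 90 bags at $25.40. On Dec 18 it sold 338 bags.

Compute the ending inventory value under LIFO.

Dec 10, 362 sold [LIFO — newest first]: 185 @ $22.65 + 177 @ $23.10 = $8,278.95
Dec 15, 461 sold [LIFO — newest first]: 343 @ $21.60 + 118 @ $23.10 = $10,134.60
Dec 18, 338 sold [LIFO — newest first]: 90 @ $25.40 + 52 @ $23.10 + 196 @ $20.95 = $7,593.40
Total COGS = $8,278.95 + $10,134.60 + $7,593.40 = $26,006.95
Ending inventory: 117 @ $20.95 = $2,451.15

Ending inventory = $2,451.15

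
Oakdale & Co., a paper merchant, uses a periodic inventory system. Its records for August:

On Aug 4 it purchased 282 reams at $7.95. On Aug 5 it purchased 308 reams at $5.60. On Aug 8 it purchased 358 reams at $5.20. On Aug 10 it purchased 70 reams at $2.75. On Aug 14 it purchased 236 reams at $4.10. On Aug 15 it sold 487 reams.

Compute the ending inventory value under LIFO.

Aug 15, 487 sold [LIFO — newest first]: 236 @ $4.10 + 70 @ $2.75 + 181 @ $5.20 = $2,101.30
Ending inventory: 282 @ $7.95 + 308 @ $5.60 + 177 @ $5.20 = $4,887.10
Check: goods available $6,988.40 = COGS $2,101.30 + ending $4,887.10

Ending inventory = $4,887.10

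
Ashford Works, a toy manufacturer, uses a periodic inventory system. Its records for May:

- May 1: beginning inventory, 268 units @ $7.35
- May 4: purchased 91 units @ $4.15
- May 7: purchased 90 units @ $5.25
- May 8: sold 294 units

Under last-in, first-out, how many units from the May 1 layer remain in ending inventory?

155

May 8, 294 sold [LIFO — newest first]: 90 @ $5.25 + 91 @ $4.15 + 113 @ $7.35 = $1,680.70
Ending inventory: 155 @ $7.35 = $1,139.25
Check: goods available $2,819.95 = COGS $1,680.70 + ending $1,139.25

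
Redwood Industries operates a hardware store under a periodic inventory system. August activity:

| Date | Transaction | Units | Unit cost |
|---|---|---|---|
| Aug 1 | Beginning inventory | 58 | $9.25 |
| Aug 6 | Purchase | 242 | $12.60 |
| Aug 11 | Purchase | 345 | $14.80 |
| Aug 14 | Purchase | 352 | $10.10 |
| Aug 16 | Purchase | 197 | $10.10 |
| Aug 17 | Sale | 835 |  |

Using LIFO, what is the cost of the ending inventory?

Aug 17, 835 sold [LIFO — newest first]: 197 @ $10.10 + 352 @ $10.10 + 286 @ $14.80 = $9,777.70
Ending inventory: 58 @ $9.25 + 242 @ $12.60 + 59 @ $14.80 = $4,458.90
Check: goods available $14,236.60 = COGS $9,777.70 + ending $4,458.90

Ending inventory = $4,458.90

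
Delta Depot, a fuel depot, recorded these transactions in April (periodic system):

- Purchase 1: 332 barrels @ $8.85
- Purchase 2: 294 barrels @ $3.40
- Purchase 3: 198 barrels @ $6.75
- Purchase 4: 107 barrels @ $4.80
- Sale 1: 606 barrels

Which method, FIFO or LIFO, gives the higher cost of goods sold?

FIFO

FIFO COGS: 332 @ $8.85 + 274 @ $3.40 = $3,869.80
LIFO COGS: 107 @ $4.80 + 198 @ $6.75 + 294 @ $3.40 + 7 @ $8.85 = $2,911.65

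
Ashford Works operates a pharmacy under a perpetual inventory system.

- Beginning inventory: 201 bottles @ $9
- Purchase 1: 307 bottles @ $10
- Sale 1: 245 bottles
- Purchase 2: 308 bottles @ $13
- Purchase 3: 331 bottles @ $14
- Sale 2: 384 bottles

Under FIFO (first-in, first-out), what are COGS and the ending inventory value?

COGS = $6,452; ending inventory = $7,065

Sale 1 (245) [FIFO — oldest first]: 201 @ $9 + 44 @ $10 = $2,249
Sale 2 (384) [FIFO — oldest first]: 263 @ $10 + 121 @ $13 = $4,203
Total COGS = $2,249 + $4,203 = $6,452
Ending inventory: 187 @ $13 + 331 @ $14 = $7,065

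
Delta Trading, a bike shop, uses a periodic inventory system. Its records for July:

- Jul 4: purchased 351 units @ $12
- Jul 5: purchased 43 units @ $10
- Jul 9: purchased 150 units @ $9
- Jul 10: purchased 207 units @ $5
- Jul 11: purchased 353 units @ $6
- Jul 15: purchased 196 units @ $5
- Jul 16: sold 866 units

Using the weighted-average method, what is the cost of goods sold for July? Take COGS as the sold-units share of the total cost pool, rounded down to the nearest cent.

COGS = $6,744.80

Jul 16, sell 866: 866/1300 × $10,125.00 → $6,744.80
Ending inventory (cost pool remaining) = $3,380.20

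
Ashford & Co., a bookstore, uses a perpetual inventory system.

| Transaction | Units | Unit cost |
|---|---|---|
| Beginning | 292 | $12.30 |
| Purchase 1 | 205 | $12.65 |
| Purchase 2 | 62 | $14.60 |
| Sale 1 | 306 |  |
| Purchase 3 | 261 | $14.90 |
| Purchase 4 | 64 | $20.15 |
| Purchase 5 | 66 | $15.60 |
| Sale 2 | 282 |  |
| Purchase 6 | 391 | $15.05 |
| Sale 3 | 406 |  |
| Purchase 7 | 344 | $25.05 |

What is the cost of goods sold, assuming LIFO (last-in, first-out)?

COGS = $14,670.20

Sale 1 (306) [LIFO — newest first]: 62 @ $14.60 + 205 @ $12.65 + 39 @ $12.30 = $3,978.15
Sale 2 (282) [LIFO — newest first]: 66 @ $15.60 + 64 @ $20.15 + 152 @ $14.90 = $4,584.00
Sale 3 (406) [LIFO — newest first]: 391 @ $15.05 + 15 @ $14.90 = $6,108.05
Total COGS = $3,978.15 + $4,584.00 + $6,108.05 = $14,670.20
Ending inventory: 253 @ $12.30 + 94 @ $14.90 + 344 @ $25.05 = $13,129.70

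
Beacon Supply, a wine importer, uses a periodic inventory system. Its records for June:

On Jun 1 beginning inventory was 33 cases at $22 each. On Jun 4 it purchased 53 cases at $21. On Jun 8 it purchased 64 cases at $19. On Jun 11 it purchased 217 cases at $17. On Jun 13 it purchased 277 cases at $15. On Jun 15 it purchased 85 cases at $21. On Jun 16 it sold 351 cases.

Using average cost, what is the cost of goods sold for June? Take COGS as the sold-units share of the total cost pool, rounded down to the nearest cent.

COGS = $6,107.11

Jun 16, sell 351: 351/729 × $12,684.00 → $6,107.11
Ending inventory (cost pool remaining) = $6,576.89
Check: goods available $12,684.00 = COGS $6,107.11 + ending $6,576.89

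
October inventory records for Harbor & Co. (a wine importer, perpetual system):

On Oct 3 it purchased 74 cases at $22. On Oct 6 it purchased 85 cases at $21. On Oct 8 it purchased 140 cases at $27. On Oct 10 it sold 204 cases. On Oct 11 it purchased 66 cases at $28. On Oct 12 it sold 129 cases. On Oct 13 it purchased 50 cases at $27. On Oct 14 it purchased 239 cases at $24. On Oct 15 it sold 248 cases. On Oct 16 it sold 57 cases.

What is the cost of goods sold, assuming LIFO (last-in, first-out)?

Oct 10, 204 sold [LIFO — newest first]: 140 @ $27 + 64 @ $21 = $5,124
Oct 12, 129 sold [LIFO — newest first]: 66 @ $28 + 21 @ $21 + 42 @ $22 = $3,213
Oct 15, 248 sold [LIFO — newest first]: 239 @ $24 + 9 @ $27 = $5,979
Oct 16, 57 sold [LIFO — newest first]: 41 @ $27 + 16 @ $22 = $1,459
Total COGS = $5,124 + $3,213 + $5,979 + $1,459 = $15,775
Ending inventory: 16 @ $22 = $352
Check: goods available $16,127 = COGS $15,775 + ending $352

COGS = $15,775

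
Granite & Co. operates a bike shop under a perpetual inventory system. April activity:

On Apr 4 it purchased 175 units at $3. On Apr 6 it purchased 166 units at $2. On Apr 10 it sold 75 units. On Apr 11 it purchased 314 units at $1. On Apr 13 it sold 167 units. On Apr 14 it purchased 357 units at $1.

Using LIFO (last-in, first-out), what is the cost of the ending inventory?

Ending inventory = $1,211

Apr 10, 75 sold [LIFO — newest first]: 75 @ $2 = $150
Apr 13, 167 sold [LIFO — newest first]: 167 @ $1 = $167
Total COGS = $150 + $167 = $317
Ending inventory: 175 @ $3 + 91 @ $2 + 147 @ $1 + 357 @ $1 = $1,211
Check: goods available $1,528 = COGS $317 + ending $1,211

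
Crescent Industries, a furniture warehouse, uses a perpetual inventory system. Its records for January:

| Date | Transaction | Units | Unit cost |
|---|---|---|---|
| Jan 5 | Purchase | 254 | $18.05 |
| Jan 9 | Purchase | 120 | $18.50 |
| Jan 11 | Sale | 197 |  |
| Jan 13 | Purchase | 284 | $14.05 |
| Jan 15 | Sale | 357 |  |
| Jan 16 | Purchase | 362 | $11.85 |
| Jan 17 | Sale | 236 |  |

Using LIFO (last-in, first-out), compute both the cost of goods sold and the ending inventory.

Jan 11, 197 sold [LIFO — newest first]: 120 @ $18.50 + 77 @ $18.05 = $3,609.85
Jan 15, 357 sold [LIFO — newest first]: 284 @ $14.05 + 73 @ $18.05 = $5,307.85
Jan 17, 236 sold [LIFO — newest first]: 236 @ $11.85 = $2,796.60
Total COGS = $3,609.85 + $5,307.85 + $2,796.60 = $11,714.30
Ending inventory: 104 @ $18.05 + 126 @ $11.85 = $3,370.30
Check: goods available $15,084.60 = COGS $11,714.30 + ending $3,370.30

COGS = $11,714.30; ending inventory = $3,370.30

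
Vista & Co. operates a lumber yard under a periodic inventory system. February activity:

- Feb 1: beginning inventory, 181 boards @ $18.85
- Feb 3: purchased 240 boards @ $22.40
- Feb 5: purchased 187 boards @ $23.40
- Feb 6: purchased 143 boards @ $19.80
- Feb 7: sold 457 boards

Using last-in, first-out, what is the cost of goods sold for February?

Feb 7, 457 sold [LIFO — newest first]: 143 @ $19.80 + 187 @ $23.40 + 127 @ $22.40 = $10,052.00
Ending inventory: 181 @ $18.85 + 113 @ $22.40 = $5,943.05

COGS = $10,052.00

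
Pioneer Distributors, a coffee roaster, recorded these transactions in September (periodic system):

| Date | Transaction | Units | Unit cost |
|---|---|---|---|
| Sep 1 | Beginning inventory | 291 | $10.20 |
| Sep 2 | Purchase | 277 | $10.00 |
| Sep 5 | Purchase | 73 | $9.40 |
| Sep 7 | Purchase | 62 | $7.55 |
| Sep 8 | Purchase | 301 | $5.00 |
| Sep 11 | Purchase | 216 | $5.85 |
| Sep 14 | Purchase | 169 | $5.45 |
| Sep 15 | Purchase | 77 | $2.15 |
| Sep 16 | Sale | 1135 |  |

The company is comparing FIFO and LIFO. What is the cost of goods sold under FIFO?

COGS = $9,163.85

FIFO COGS: 291 @ $10.20 + 277 @ $10.00 + 73 @ $9.40 + 62 @ $7.55 + 301 @ $5.00 + 131 @ $5.85 = $9,163.85
LIFO COGS: 77 @ $2.15 + 169 @ $5.45 + 216 @ $5.85 + 301 @ $5.00 + 62 @ $7.55 + 73 @ $9.40 + 237 @ $10.00 = $7,379.50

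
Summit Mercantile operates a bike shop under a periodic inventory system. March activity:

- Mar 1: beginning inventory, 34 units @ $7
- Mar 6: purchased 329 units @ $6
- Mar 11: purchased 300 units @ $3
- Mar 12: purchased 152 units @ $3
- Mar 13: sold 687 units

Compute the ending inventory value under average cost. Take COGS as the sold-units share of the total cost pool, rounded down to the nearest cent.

Mar 13, sell 687: 687/815 × $3,568.00 → $3,007.62
Ending inventory (cost pool remaining) = $560.38

Ending inventory = $560.38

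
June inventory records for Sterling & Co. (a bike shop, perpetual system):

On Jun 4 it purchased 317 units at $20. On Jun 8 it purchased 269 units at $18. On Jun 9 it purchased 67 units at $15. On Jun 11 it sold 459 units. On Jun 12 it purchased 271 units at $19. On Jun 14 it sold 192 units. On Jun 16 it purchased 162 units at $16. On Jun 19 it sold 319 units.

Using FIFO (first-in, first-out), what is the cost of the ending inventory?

Ending inventory = $1,856

Jun 11, 459 sold [FIFO — oldest first]: 317 @ $20 + 142 @ $18 = $8,896
Jun 14, 192 sold [FIFO — oldest first]: 127 @ $18 + 65 @ $15 = $3,261
Jun 19, 319 sold [FIFO — oldest first]: 2 @ $15 + 271 @ $19 + 46 @ $16 = $5,915
Total COGS = $8,896 + $3,261 + $5,915 = $18,072
Ending inventory: 116 @ $16 = $1,856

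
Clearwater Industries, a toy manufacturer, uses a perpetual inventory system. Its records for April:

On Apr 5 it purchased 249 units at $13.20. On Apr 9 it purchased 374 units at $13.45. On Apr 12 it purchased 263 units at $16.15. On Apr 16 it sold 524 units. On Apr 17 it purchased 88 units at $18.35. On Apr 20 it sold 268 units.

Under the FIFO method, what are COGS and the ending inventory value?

COGS = $11,046.45; ending inventory = $3,132.90

Apr 16, 524 sold [FIFO — oldest first]: 249 @ $13.20 + 275 @ $13.45 = $6,985.55
Apr 20, 268 sold [FIFO — oldest first]: 99 @ $13.45 + 169 @ $16.15 = $4,060.90
Total COGS = $6,985.55 + $4,060.90 = $11,046.45
Ending inventory: 94 @ $16.15 + 88 @ $18.35 = $3,132.90
Check: goods available $14,179.35 = COGS $11,046.45 + ending $3,132.90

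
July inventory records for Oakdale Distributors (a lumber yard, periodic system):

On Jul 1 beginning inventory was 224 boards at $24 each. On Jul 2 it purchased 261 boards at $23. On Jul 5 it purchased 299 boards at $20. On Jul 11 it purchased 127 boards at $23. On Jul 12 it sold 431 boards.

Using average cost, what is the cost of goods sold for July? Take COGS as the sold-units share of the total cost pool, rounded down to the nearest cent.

Jul 12, sell 431: 431/911 × $20,280.00 → $9,594.59
Ending inventory (cost pool remaining) = $10,685.41
Check: goods available $20,280.00 = COGS $9,594.59 + ending $10,685.41

COGS = $9,594.59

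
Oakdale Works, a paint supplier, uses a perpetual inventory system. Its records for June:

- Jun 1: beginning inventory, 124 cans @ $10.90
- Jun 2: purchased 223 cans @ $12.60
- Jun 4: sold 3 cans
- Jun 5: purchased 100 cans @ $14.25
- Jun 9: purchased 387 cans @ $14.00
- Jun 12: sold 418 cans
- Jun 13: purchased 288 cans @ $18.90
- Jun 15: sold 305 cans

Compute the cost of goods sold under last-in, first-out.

COGS = $11,583.00

Jun 4, 3 sold [LIFO — newest first]: 3 @ $12.60 = $37.80
Jun 12, 418 sold [LIFO — newest first]: 387 @ $14.00 + 31 @ $14.25 = $5,859.75
Jun 15, 305 sold [LIFO — newest first]: 288 @ $18.90 + 17 @ $14.25 = $5,685.45
Total COGS = $37.80 + $5,859.75 + $5,685.45 = $11,583.00
Ending inventory: 124 @ $10.90 + 220 @ $12.60 + 52 @ $14.25 = $4,864.60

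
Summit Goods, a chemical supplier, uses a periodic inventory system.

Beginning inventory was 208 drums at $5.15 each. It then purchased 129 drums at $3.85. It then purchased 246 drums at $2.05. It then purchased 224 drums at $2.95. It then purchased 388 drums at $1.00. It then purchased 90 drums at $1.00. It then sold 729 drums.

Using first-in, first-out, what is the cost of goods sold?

COGS = $2,502.85

Sale 1 (729) [FIFO — oldest first]: 208 @ $5.15 + 129 @ $3.85 + 246 @ $2.05 + 146 @ $2.95 = $2,502.85
Ending inventory: 78 @ $2.95 + 388 @ $1.00 + 90 @ $1.00 = $708.10
Check: goods available $3,210.95 = COGS $2,502.85 + ending $708.10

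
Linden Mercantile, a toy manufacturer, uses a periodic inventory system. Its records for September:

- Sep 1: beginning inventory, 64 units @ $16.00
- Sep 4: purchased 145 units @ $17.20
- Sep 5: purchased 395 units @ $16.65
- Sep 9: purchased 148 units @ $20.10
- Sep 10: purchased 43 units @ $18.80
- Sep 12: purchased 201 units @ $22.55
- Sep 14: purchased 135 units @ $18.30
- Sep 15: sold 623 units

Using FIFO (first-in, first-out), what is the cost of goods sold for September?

Sep 15, 623 sold [FIFO — oldest first]: 64 @ $16.00 + 145 @ $17.20 + 395 @ $16.65 + 19 @ $20.10 = $10,476.65
Ending inventory: 129 @ $20.10 + 43 @ $18.80 + 201 @ $22.55 + 135 @ $18.30 = $10,404.35

COGS = $10,476.65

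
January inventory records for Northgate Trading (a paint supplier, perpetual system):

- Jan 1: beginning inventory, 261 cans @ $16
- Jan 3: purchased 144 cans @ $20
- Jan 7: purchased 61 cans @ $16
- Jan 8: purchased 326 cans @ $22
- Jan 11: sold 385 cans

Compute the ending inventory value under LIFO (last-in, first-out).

Ending inventory = $7,088

Jan 11, 385 sold [LIFO — newest first]: 326 @ $22 + 59 @ $16 = $8,116
Ending inventory: 261 @ $16 + 144 @ $20 + 2 @ $16 = $7,088
Check: goods available $15,204 = COGS $8,116 + ending $7,088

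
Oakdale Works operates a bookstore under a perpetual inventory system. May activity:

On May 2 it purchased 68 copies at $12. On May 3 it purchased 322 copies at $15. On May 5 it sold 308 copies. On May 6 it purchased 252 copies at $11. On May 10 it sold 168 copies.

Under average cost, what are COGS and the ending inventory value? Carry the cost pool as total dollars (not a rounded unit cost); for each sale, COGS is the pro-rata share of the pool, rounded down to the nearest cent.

COGS = $6,450.29; ending inventory = $1,967.71

After May 2: 68 on hand, pool $816.00 (≈ $12.0000 each)
After May 3: 390 on hand, pool $5,646.00 (≈ $14.4769 each)
May 5, sell 308: 308/390 × $5,646.00 → $4,458.89
After May 6: 334 on hand, pool $3,959.11 (≈ $11.8536 each)
May 10, sell 168: 168/334 × $3,959.11 → $1,991.40
Total COGS = $4,458.89 + $1,991.40 = $6,450.29
Ending inventory (cost pool remaining) = $1,967.71
Check: goods available $8,418.00 = COGS $6,450.29 + ending $1,967.71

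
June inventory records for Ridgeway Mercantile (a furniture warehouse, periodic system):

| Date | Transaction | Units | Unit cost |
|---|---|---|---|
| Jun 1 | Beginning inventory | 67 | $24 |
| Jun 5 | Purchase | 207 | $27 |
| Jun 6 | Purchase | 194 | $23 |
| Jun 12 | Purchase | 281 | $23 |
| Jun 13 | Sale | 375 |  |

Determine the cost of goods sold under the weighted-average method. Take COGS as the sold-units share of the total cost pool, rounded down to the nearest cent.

Jun 13, sell 375: 375/749 × $18,122.00 → $9,073.09
Ending inventory (cost pool remaining) = $9,048.91

COGS = $9,073.09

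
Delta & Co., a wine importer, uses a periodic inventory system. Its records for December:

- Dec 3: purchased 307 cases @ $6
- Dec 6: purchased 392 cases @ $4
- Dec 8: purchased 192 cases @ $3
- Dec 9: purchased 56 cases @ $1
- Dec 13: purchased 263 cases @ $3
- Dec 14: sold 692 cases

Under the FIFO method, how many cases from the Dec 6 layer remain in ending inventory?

Dec 14, 692 sold [FIFO — oldest first]: 307 @ $6 + 385 @ $4 = $3,382
Ending inventory: 7 @ $4 + 192 @ $3 + 56 @ $1 + 263 @ $3 = $1,449

7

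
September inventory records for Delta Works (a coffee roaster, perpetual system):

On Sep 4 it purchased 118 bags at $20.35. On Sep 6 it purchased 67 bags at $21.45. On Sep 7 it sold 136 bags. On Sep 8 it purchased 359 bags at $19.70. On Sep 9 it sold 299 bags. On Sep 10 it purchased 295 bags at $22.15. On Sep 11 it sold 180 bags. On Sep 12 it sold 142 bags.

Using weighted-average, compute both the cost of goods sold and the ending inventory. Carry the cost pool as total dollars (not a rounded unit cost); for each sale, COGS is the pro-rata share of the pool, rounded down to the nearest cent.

After Sep 4: 118 on hand, pool $2,401.30 (≈ $20.3500 each)
After Sep 6: 185 on hand, pool $3,838.45 (≈ $20.7484 each)
Sep 7, sell 136: 136/185 × $3,838.45 → $2,821.77
After Sep 8: 408 on hand, pool $8,088.98 (≈ $19.8259 each)
Sep 9, sell 299: 299/408 × $8,088.98 → $5,927.95
After Sep 10: 404 on hand, pool $8,695.28 (≈ $21.5230 each)
Sep 11, sell 180: 180/404 × $8,695.28 → $3,874.13
Sep 12, sell 142: 142/224 × $4,821.15 → $3,056.26
Total COGS = $2,821.77 + $5,927.95 + $3,874.13 + $3,056.26 = $15,680.11
Ending inventory (cost pool remaining) = $1,764.89

COGS = $15,680.11; ending inventory = $1,764.89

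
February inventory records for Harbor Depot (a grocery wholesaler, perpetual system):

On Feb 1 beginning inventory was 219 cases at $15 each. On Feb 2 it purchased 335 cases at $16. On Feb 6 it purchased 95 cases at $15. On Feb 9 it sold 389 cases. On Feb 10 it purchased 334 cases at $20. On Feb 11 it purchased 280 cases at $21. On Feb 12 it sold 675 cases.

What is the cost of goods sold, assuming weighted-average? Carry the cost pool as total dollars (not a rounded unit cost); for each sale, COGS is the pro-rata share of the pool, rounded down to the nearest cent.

After Feb 1: 219 on hand, pool $3,285.00 (≈ $15.0000 each)
After Feb 2: 554 on hand, pool $8,645.00 (≈ $15.6047 each)
After Feb 6: 649 on hand, pool $10,070.00 (≈ $15.5162 each)
Feb 9, sell 389: 389/649 × $10,070.00 → $6,035.79
After Feb 10: 594 on hand, pool $10,714.21 (≈ $18.0374 each)
After Feb 11: 874 on hand, pool $16,594.21 (≈ $18.9865 each)
Feb 12, sell 675: 675/874 × $16,594.21 → $12,815.89
Total COGS = $6,035.79 + $12,815.89 = $18,851.68
Ending inventory (cost pool remaining) = $3,778.32

COGS = $18,851.68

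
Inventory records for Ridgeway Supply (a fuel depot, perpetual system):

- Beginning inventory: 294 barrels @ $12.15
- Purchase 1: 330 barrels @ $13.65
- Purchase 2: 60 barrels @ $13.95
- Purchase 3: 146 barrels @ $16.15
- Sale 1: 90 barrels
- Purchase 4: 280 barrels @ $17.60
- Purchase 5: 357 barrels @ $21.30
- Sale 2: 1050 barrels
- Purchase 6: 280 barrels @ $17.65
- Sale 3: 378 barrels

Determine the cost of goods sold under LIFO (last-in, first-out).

COGS = $25,963.25

Sale 1 (90) [LIFO — newest first]: 90 @ $16.15 = $1,453.50
Sale 2 (1050) [LIFO — newest first]: 357 @ $21.30 + 280 @ $17.60 + 56 @ $16.15 + 60 @ $13.95 + 297 @ $13.65 = $18,327.55
Sale 3 (378) [LIFO — newest first]: 280 @ $17.65 + 33 @ $13.65 + 65 @ $12.15 = $6,182.20
Total COGS = $1,453.50 + $18,327.55 + $6,182.20 = $25,963.25
Ending inventory: 229 @ $12.15 = $2,782.35
Check: goods available $28,745.60 = COGS $25,963.25 + ending $2,782.35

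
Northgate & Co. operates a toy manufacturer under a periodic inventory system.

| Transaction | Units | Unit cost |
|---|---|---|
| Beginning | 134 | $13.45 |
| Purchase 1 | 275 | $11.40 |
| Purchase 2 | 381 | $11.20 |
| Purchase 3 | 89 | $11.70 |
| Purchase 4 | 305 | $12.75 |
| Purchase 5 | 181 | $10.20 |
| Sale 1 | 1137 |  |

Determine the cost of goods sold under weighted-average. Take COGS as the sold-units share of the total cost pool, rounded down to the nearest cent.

COGS = $13,311.43

Sale 1, sell 1137: 1137/1365 × $15,980.75 → $13,311.43
Ending inventory (cost pool remaining) = $2,669.32
Check: goods available $15,980.75 = COGS $13,311.43 + ending $2,669.32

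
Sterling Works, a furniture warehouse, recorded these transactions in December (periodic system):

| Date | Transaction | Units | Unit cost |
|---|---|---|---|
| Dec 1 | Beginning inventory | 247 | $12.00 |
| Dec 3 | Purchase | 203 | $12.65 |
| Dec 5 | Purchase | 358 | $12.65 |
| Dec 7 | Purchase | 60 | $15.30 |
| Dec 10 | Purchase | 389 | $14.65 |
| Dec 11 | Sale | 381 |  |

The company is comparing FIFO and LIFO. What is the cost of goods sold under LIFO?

FIFO COGS: 247 @ $12.00 + 134 @ $12.65 = $4,659.10
LIFO COGS: 381 @ $14.65 = $5,581.65

COGS = $5,581.65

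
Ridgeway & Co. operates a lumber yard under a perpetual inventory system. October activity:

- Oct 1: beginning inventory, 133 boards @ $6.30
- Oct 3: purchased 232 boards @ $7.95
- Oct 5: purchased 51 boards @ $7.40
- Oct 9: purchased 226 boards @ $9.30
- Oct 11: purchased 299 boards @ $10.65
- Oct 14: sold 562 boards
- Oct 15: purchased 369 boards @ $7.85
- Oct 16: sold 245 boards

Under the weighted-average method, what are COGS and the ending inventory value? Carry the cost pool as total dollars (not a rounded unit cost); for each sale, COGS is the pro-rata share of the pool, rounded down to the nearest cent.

COGS = $7,034.21; ending inventory = $4,208.29

After Oct 1: 133 on hand, pool $837.90 (≈ $6.3000 each)
After Oct 3: 365 on hand, pool $2,682.30 (≈ $7.3488 each)
After Oct 5: 416 on hand, pool $3,059.70 (≈ $7.3550 each)
After Oct 9: 642 on hand, pool $5,161.50 (≈ $8.0397 each)
After Oct 11: 941 on hand, pool $8,345.85 (≈ $8.8691 each)
Oct 14, sell 562: 562/941 × $8,345.85 → $4,984.45
After Oct 15: 748 on hand, pool $6,258.05 (≈ $8.3664 each)
Oct 16, sell 245: 245/748 × $6,258.05 → $2,049.76
Total COGS = $4,984.45 + $2,049.76 = $7,034.21
Ending inventory (cost pool remaining) = $4,208.29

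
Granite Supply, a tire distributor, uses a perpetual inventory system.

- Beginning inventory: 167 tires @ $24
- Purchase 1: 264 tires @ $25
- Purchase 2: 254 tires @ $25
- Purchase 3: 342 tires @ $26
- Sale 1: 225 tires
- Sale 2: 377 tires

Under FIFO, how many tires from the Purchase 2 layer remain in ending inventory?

83

Sale 1 (225) [FIFO — oldest first]: 167 @ $24 + 58 @ $25 = $5,458
Sale 2 (377) [FIFO — oldest first]: 206 @ $25 + 171 @ $25 = $9,425
Total COGS = $5,458 + $9,425 = $14,883
Ending inventory: 83 @ $25 + 342 @ $26 = $10,967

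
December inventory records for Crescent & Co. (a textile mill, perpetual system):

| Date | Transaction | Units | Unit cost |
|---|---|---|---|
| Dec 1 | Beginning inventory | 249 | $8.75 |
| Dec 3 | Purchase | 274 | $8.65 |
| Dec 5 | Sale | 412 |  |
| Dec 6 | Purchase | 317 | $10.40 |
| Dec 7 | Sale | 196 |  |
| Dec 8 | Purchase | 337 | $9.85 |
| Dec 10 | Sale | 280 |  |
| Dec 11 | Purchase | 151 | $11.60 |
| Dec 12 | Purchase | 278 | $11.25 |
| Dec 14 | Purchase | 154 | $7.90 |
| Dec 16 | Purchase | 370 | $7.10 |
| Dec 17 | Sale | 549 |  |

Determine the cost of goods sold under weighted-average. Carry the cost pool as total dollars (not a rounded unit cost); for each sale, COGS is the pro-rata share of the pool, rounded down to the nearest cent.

COGS = $13,425.30

After Dec 1: 249 on hand, pool $2,178.75 (≈ $8.7500 each)
After Dec 3: 523 on hand, pool $4,548.85 (≈ $8.6976 each)
Dec 5, sell 412: 412/523 × $4,548.85 → $3,583.41
After Dec 6: 428 on hand, pool $4,262.24 (≈ $9.9585 each)
Dec 7, sell 196: 196/428 × $4,262.24 → $1,951.86
After Dec 8: 569 on hand, pool $5,629.83 (≈ $9.8943 each)
Dec 10, sell 280: 280/569 × $5,629.83 → $2,770.39
After Dec 11: 440 on hand, pool $4,611.04 (≈ $10.4796 each)
After Dec 12: 718 on hand, pool $7,738.54 (≈ $10.7779 each)
After Dec 14: 872 on hand, pool $8,955.14 (≈ $10.2697 each)
After Dec 16: 1242 on hand, pool $11,582.14 (≈ $9.3254 each)
Dec 17, sell 549: 549/1242 × $11,582.14 → $5,119.64
Total COGS = $3,583.41 + $1,951.86 + $2,770.39 + $5,119.64 = $13,425.30
Ending inventory (cost pool remaining) = $6,462.50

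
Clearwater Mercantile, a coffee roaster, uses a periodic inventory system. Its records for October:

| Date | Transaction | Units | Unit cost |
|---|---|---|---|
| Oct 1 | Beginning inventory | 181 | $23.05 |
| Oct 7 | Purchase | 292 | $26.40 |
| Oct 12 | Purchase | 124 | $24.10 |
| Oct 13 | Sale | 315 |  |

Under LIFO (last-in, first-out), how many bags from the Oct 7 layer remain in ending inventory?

101

Oct 13, 315 sold [LIFO — newest first]: 124 @ $24.10 + 191 @ $26.40 = $8,030.80
Ending inventory: 181 @ $23.05 + 101 @ $26.40 = $6,838.45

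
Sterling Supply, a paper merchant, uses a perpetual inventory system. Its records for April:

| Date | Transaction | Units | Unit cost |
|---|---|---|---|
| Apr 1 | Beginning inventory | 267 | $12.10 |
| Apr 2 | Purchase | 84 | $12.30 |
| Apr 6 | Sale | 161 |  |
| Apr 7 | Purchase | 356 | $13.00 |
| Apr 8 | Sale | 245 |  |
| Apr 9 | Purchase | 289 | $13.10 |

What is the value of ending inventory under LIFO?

Apr 6, 161 sold [LIFO — newest first]: 84 @ $12.30 + 77 @ $12.10 = $1,964.90
Apr 8, 245 sold [LIFO — newest first]: 245 @ $13.00 = $3,185.00
Total COGS = $1,964.90 + $3,185.00 = $5,149.90
Ending inventory: 190 @ $12.10 + 111 @ $13.00 + 289 @ $13.10 = $7,527.90

Ending inventory = $7,527.90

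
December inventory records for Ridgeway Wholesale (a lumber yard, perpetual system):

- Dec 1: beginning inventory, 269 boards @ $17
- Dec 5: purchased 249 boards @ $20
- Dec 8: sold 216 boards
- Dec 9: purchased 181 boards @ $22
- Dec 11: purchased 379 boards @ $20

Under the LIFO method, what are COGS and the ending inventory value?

Dec 8, 216 sold [LIFO — newest first]: 216 @ $20 = $4,320
Ending inventory: 269 @ $17 + 33 @ $20 + 181 @ $22 + 379 @ $20 = $16,795

COGS = $4,320; ending inventory = $16,795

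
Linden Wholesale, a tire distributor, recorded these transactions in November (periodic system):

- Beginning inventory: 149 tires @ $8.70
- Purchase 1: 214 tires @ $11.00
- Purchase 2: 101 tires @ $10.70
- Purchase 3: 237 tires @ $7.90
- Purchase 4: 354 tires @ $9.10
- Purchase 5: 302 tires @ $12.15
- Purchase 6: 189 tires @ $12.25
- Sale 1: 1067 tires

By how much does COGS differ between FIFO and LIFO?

$989.25

FIFO COGS: 149 @ $8.70 + 214 @ $11.00 + 101 @ $10.70 + 237 @ $7.90 + 354 @ $9.10 + 12 @ $12.15 = $9,970.50
LIFO COGS: 189 @ $12.25 + 302 @ $12.15 + 354 @ $9.10 + 222 @ $7.90 = $10,959.75
Difference = |$9,970.50 − $10,959.75| = $989.25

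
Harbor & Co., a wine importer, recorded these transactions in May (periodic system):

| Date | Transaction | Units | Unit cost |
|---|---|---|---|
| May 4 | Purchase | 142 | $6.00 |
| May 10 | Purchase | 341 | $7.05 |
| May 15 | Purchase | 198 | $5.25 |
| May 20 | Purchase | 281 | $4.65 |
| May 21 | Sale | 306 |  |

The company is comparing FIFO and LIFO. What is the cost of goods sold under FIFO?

COGS = $2,008.20

FIFO COGS: 142 @ $6.00 + 164 @ $7.05 = $2,008.20
LIFO COGS: 281 @ $4.65 + 25 @ $5.25 = $1,437.90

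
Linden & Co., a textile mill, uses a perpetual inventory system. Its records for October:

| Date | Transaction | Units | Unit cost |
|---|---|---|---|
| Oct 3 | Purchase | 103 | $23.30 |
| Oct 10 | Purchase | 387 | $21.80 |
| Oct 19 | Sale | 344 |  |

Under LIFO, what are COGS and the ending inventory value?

COGS = $7,499.20; ending inventory = $3,337.30

Oct 19, 344 sold [LIFO — newest first]: 344 @ $21.80 = $7,499.20
Ending inventory: 103 @ $23.30 + 43 @ $21.80 = $3,337.30
Check: goods available $10,836.50 = COGS $7,499.20 + ending $3,337.30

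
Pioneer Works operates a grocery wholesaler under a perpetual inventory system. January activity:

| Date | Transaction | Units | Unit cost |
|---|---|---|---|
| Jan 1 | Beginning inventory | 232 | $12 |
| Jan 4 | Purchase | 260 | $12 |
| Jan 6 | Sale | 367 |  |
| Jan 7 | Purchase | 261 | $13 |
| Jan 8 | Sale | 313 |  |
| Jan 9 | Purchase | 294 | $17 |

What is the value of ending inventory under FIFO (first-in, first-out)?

Jan 6, 367 sold [FIFO — oldest first]: 232 @ $12 + 135 @ $12 = $4,404
Jan 8, 313 sold [FIFO — oldest first]: 125 @ $12 + 188 @ $13 = $3,944
Total COGS = $4,404 + $3,944 = $8,348
Ending inventory: 73 @ $13 + 294 @ $17 = $5,947

Ending inventory = $5,947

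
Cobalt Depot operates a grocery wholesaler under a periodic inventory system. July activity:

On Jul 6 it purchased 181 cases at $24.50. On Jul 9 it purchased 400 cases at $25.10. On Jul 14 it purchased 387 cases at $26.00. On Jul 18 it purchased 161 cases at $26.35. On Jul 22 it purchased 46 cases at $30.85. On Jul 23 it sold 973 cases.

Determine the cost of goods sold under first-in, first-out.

Jul 23, 973 sold [FIFO — oldest first]: 181 @ $24.50 + 400 @ $25.10 + 387 @ $26.00 + 5 @ $26.35 = $24,668.25
Ending inventory: 156 @ $26.35 + 46 @ $30.85 = $5,529.70

COGS = $24,668.25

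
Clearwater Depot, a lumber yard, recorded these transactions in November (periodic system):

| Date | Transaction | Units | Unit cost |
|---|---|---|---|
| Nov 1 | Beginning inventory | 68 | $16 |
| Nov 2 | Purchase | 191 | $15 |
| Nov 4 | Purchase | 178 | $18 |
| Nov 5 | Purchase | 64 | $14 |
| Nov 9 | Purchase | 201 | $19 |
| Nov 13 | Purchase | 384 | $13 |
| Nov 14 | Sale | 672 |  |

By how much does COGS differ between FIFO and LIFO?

FIFO COGS: 68 @ $16 + 191 @ $15 + 178 @ $18 + 64 @ $14 + 171 @ $19 = $11,302
LIFO COGS: 384 @ $13 + 201 @ $19 + 64 @ $14 + 23 @ $18 = $10,121
Difference = |$11,302 − $10,121| = $1,181

$1,181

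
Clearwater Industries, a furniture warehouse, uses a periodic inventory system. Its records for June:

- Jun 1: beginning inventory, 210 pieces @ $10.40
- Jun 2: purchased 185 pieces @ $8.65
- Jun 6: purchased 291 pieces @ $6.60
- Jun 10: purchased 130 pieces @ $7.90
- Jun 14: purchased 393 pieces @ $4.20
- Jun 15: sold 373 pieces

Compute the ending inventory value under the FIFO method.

Jun 15, 373 sold [FIFO — oldest first]: 210 @ $10.40 + 163 @ $8.65 = $3,593.95
Ending inventory: 22 @ $8.65 + 291 @ $6.60 + 130 @ $7.90 + 393 @ $4.20 = $4,788.50

Ending inventory = $4,788.50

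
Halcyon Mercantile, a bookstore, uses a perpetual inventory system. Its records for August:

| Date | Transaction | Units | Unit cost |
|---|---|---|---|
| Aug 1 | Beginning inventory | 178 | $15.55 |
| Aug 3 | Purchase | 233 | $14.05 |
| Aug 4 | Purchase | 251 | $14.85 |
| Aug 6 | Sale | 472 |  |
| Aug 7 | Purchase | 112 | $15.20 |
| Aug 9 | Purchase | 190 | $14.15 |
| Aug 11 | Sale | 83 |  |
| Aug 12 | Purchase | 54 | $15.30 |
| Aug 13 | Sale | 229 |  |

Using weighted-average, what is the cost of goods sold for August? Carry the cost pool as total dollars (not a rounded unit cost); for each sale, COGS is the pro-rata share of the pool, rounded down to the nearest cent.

After Aug 1: 178 on hand, pool $2,767.90 (≈ $15.5500 each)
After Aug 3: 411 on hand, pool $6,041.55 (≈ $14.6996 each)
After Aug 4: 662 on hand, pool $9,768.90 (≈ $14.7566 each)
Aug 6, sell 472: 472/662 × $9,768.90 → $6,965.13
After Aug 7: 302 on hand, pool $4,506.17 (≈ $14.9211 each)
After Aug 9: 492 on hand, pool $7,194.67 (≈ $14.6233 each)
Aug 11, sell 83: 83/492 × $7,194.67 → $1,213.73
After Aug 12: 463 on hand, pool $6,807.14 (≈ $14.7022 each)
Aug 13, sell 229: 229/463 × $6,807.14 → $3,366.81
Total COGS = $6,965.13 + $1,213.73 + $3,366.81 = $11,545.67
Ending inventory (cost pool remaining) = $3,440.33

COGS = $11,545.67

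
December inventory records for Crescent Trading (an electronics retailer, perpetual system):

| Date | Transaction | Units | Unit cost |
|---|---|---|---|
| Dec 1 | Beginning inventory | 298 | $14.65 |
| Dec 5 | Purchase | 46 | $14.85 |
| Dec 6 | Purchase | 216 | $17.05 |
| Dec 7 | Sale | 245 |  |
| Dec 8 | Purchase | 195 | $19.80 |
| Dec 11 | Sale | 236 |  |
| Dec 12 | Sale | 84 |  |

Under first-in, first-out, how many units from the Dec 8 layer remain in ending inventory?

190

Dec 7, 245 sold [FIFO — oldest first]: 245 @ $14.65 = $3,589.25
Dec 11, 236 sold [FIFO — oldest first]: 53 @ $14.65 + 46 @ $14.85 + 137 @ $17.05 = $3,795.40
Dec 12, 84 sold [FIFO — oldest first]: 79 @ $17.05 + 5 @ $19.80 = $1,445.95
Total COGS = $3,589.25 + $3,795.40 + $1,445.95 = $8,830.60
Ending inventory: 190 @ $19.80 = $3,762.00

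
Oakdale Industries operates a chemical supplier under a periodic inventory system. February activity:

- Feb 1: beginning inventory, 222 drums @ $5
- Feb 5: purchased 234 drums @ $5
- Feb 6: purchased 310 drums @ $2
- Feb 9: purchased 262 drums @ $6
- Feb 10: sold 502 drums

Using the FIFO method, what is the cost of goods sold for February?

COGS = $2,372

Feb 10, 502 sold [FIFO — oldest first]: 222 @ $5 + 234 @ $5 + 46 @ $2 = $2,372
Ending inventory: 264 @ $2 + 262 @ $6 = $2,100
Check: goods available $4,472 = COGS $2,372 + ending $2,100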